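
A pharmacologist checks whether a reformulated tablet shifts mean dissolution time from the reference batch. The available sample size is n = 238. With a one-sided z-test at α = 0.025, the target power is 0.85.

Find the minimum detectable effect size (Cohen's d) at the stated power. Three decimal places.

d ≈ 0.194

Required noncentrality: δ = z_{0.025} + z_{0.15} = 1.960 + 1.036 = 2.996.
δ = d·√n ⇒ d = δ/√n = 2.996/√238 = 0.1942.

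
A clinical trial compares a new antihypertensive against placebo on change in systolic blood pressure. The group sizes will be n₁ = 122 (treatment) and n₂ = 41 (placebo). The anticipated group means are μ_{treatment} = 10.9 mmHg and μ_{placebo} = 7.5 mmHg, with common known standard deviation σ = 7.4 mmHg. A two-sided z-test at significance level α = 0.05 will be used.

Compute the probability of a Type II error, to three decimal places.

Standardized effect: d = |μ_{treatment} − μ_{placebo}| / σ = |10.9 − 7.5| / 7.4 = 0.4595
Noncentrality parameter: λ = d / √(1/n₁ + 1/n₂) = 0.4595 / √(1/122 + 1/41) = 2.5452
Critical value for a two-sided test at α = 0.05: z_{α/2} = 1.960.
Power = Φ(λ − 1.960) + Φ(−λ − 1.960) = Φ(0.585) + Φ(-4.505) = 0.7208 + 0.0000 = 0.7208.
Type II error: β = 1 − power = 1 − 0.7208 = 0.2792.

β ≈ 0.279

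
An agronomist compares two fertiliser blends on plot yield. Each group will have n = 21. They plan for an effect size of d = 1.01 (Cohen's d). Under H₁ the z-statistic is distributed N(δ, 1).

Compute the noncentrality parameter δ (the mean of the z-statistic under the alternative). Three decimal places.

δ ≈ 3.273

The noncentrality parameter scales effect size by the design's sample-size factor: δ = d·√(n/2) = 1.01 × √(21/2) = 3.2728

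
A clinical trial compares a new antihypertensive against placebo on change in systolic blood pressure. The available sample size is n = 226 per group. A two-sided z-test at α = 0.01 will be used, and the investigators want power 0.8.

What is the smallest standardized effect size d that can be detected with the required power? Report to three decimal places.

d ≈ 0.321

Need Φ(δ − 2.576) = 0.8, so δ = 2.576 + 0.842 = 3.417.
(The second rejection-region term Φ(−δ − z_{α/2}) is negligible and dropped.)
δ = d·√(n/2) ⇒ d = δ/√(n/2) = 3.417/√(226/2) = 0.3215.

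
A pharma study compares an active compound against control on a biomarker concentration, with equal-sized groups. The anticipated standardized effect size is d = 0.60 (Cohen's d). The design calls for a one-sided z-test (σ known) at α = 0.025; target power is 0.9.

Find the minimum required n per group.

n = 59 per group

For power 0.9 need Φ(δ − z_{0.025}) = 0.9, so δ = z_{0.025} + z_{0.10} = 1.960 + 1.282 = 3.242.
δ = d·√(n/2) ⇒ n = 2(δ/d)² = 2 × (3.242 / 0.60)² = 58.37.
Round up to the next whole unit.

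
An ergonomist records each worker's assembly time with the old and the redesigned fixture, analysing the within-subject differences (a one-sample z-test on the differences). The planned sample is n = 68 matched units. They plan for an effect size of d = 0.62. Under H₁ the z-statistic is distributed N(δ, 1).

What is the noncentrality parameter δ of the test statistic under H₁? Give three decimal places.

The noncentrality parameter scales effect size by the design's sample-size factor: δ = d·√n = 0.62 × √68 = 5.1127

δ ≈ 5.113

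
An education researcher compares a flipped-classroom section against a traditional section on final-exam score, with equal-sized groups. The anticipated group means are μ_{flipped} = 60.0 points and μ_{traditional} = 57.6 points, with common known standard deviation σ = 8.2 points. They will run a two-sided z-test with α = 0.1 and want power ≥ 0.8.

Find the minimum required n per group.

n = 145 per group

Standardized effect: d = |μ_{flipped} − μ_{traditional}| / σ = |60.0 − 57.6| / 8.2 = 0.2927
For power 0.8 need Φ(δ − z_{0.05}) = 0.8, so δ = z_{0.05} + z_{0.20} = 1.645 + 0.842 = 2.486.
(The Φ(−δ − z_{α/2}) term is vanishingly small for δ > 0 and is dropped in the standard sample-size formula.)
δ = d·√(n/2) ⇒ n = 2(δ/d)² = 2 × (2.486 / 0.2927)² = 144.35.
Round up to the next whole unit.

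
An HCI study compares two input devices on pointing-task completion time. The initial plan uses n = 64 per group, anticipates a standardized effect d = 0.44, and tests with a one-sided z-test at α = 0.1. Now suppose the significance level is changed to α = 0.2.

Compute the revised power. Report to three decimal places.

Power ≈ 0.950

δ = d·√(n/2) = 0.44 × √(64/2) = 2.4890 (unchanged). New critical value: z_{0.2} = 0.842.
Revised power = Φ(δ − 0.842) = Φ(1.647) = 0.9503.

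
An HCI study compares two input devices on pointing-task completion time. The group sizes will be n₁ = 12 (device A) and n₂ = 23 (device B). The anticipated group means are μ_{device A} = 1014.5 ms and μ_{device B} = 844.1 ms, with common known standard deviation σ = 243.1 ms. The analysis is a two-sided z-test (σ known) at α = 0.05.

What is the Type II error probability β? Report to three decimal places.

Standardized effect: d = |μ_{device A} − μ_{device B}| / σ = |1014.5 − 844.1| / 243.1 = 0.7009
Noncentrality parameter: δ = d / √(1/n₁ + 1/n₂) = 0.7009 / √(1/12 + 1/23) = 1.9684
Critical value for a two-sided test at α = 0.05: z_{α/2} = 1.960.
Power = Φ(δ − 1.960) + Φ(−δ − 1.960) = Φ(0.008) + Φ(-3.928) = 0.5034 + 0.0000 = 0.5034.
Type II error: β = 1 − power = 1 − 0.5034 = 0.4966.

β ≈ 0.497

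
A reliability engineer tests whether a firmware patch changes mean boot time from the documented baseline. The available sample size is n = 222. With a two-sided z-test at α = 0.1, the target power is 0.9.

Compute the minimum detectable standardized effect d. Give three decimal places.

d ≈ 0.196

Need Φ(δ − 1.645) = 0.9, so δ = 1.645 + 1.282 = 2.926.
(The second rejection-region term Φ(−δ − z_{α/2}) is negligible and dropped.)
δ = d·√n ⇒ d = δ/√n = 2.926/√222 = 0.1964.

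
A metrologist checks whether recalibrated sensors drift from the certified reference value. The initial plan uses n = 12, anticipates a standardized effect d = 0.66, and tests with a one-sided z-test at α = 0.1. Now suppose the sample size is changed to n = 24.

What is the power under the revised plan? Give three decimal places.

With n = 24: δ = d·√n = 0.66 × √24 = 3.2333. Critical value z_{0.1} = 1.282.
Revised power = P(Z > 1.282 − δ) = Φ(1.952) = 0.9745.

Power ≈ 0.975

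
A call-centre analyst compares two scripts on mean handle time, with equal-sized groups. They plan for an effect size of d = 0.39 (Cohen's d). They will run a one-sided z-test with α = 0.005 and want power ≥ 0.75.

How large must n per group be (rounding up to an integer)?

n = 139 per group

Set Φ(δ − 2.576) = 0.75; then δ − 2.576 = Φ⁻¹(0.75) = 0.674, giving δ = 3.250.
δ = d·√(n/2) ⇒ n = 2(δ/d)² = 2 × (3.250 / 0.39)² = 138.92.
Rounding up, n = 139 per group.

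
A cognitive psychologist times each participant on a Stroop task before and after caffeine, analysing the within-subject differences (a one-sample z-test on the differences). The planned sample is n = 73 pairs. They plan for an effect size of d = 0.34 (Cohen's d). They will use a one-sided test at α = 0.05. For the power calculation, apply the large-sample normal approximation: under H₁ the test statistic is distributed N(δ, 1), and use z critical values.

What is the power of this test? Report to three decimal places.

Power ≈ 0.896

Noncentrality parameter: λ = d·√n = 0.34 × √73 = 2.9050
Critical value for a one-sided test at α = 0.05: z_α = 1.645.
Power = P(Z > 1.645 − λ) = Φ(1.260) = 0.8962.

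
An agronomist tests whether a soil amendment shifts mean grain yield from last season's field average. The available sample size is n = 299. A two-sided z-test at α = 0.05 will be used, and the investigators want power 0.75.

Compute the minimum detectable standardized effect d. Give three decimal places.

d ≈ 0.152

Need Φ(δ − 1.960) = 0.75, so δ = 1.960 + 0.674 = 2.634.
(The second rejection-region term Φ(−δ − z_{α/2}) is negligible and dropped.)
δ = d·√n ⇒ d = δ/√n = 2.634/√299 = 0.1524.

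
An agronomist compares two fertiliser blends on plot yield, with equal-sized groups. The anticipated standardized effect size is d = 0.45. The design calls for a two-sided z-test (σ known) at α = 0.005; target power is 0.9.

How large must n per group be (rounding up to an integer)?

Set Φ(δ − 2.807) = 0.9; then δ − 2.807 = Φ⁻¹(0.9) = 1.282, giving δ = 4.089.
(Ignoring the negligible lower-tail rejection probability gives the usual closed-form inversion.)
δ = d·√(n/2) ⇒ n = 2(δ/d)² = 2 × (4.089 / 0.45)² = 165.10.
Round up to the next whole unit.

n = 166 per group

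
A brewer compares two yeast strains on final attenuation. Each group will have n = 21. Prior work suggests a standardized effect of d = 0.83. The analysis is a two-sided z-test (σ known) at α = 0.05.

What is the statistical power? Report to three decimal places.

Power ≈ 0.767

Noncentrality parameter: δ = d·√(n/2) = 0.83 × √(21/2) = 2.6895
Two-sided α = 0.05 → critical value z_{0.025} = 1.960.
Power = Φ(δ − 1.960) + Φ(−δ − 1.960) = Φ(0.730) + Φ(-4.649) = 0.7672 + 0.0000 = 0.7672.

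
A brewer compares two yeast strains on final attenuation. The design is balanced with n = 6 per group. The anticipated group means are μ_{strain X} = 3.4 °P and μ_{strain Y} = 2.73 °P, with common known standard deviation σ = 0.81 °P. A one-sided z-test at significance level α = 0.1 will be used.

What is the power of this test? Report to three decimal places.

Standardized effect: d = |μ_{strain X} − μ_{strain Y}| / σ = |3.4 − 2.73| / 0.81 = 0.8272
Noncentrality parameter: δ = d·√(n/2) = 0.8272 × √(6/2) = 1.4327
Critical value for a one-sided test at α = 0.1: z_α = 1.282.
Power = Φ(δ − 1.282) = Φ(0.151) = 0.5601.

Power ≈ 0.560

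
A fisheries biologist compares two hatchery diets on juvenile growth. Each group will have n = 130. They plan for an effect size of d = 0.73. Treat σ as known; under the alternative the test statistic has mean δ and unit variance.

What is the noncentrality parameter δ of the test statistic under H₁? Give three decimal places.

δ ≈ 5.885

δ = d·√(n/2) = 0.73 × √(130/2) = 5.8854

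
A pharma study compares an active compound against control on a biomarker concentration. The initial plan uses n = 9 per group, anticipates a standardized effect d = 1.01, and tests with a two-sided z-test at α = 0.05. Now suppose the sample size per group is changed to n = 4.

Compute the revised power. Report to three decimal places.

Power ≈ 0.298

With n = 4 per group: δ = d·√(n/2) = 1.01 × √(4/2) = 1.4284. Critical value z_{0.025} = 1.960.
Revised power = Φ(δ − 1.960) + Φ(−δ − 1.960) = Φ(-0.532) + Φ(-3.388) = 0.2975 + 0.0004 = 0.2979.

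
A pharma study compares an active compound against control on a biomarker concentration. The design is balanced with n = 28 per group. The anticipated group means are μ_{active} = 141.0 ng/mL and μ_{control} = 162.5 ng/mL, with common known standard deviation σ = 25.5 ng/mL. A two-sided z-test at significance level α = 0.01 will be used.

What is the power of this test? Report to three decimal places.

Power ≈ 0.719

Standardized effect: d = |μ_{active} − μ_{control}| / σ = |141.0 − 162.5| / 25.5 = 0.8431
Noncentrality parameter: δ = d·√(n/2) = 0.8431 × √(28/2) = 3.1547
Critical value for a two-sided test at α = 0.01: z_{α/2} = 2.576.
Power = Φ(δ − 2.576) + Φ(−δ − 2.576) = Φ(0.579) + Φ(-5.731) = 0.7187 + 0.0000 = 0.7187.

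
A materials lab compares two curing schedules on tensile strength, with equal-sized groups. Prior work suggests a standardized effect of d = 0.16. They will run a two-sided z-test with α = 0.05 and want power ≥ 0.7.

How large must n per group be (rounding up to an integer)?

n = 483 per group

For power 0.7 need Φ(δ − z_{0.025}) = 0.7, so δ = z_{0.025} + z_{0.30} = 1.960 + 0.524 = 2.484.
(For δ > 0 the lower-tail rejection region contributes negligibly to power, so the one-term inversion is standard.)
δ = d·√(n/2) ⇒ n = 2(δ/d)² = 2 × (2.484 / 0.16)² = 482.19.
Round up to the next whole unit.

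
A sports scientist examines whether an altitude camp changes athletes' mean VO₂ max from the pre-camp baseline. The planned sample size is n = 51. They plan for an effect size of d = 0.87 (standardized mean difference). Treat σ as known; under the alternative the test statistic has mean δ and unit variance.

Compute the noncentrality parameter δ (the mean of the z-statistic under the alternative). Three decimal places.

δ ≈ 6.213

δ = d·√n = 0.87 × √51 = 6.2130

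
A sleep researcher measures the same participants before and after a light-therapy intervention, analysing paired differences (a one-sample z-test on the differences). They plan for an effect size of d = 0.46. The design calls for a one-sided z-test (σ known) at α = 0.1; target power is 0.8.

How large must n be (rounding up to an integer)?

Set Φ(δ − 1.282) = 0.8; then δ − 1.282 = Φ⁻¹(0.8) = 0.842, giving δ = 2.123.
δ = d·√n ⇒ n = (δ/d)² = (2.123 / 0.46)² = 21.30.
Round up to the next whole unit.

n = 22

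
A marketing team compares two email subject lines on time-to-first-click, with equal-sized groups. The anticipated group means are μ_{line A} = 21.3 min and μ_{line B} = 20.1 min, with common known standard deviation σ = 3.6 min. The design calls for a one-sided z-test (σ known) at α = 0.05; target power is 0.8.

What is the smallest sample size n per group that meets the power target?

n = 112 per group

Standardized effect: d = |μ_{line A} − μ_{line B}| / σ = |21.3 − 20.1| / 3.6 = 0.3333
For power 0.8 need Φ(δ − z_{0.05}) = 0.8, so δ = z_{0.05} + z_{0.20} = 1.645 + 0.842 = 2.486.
δ = d·√(n/2) ⇒ n = 2(δ/d)² = 2 × (2.486 / 0.3333)² = 111.29.
Round up to the next whole unit.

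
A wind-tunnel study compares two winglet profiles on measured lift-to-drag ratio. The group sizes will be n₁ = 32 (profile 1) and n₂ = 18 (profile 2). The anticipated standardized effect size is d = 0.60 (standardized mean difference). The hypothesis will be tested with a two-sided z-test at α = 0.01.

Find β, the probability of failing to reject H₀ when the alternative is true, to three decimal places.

Noncentrality parameter: δ = d / √(1/n₁ + 1/n₂) = 0.60 / √(1/32 + 1/18) = 2.0365
Two-sided α = 0.01 → critical value z_{0.005} = 2.576.
Power = Φ(δ − 2.576) + Φ(−δ − 2.576) = Φ(-0.539) + Φ(-4.612) = 0.2948 + 0.0000 = 0.2948.
Type II error: β = 1 − power = 1 − 0.2948 = 0.7052.

β ≈ 0.705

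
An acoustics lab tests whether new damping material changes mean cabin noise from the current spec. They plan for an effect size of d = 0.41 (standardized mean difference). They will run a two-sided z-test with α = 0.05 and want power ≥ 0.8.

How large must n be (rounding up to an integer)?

For power 0.8 need Φ(δ − z_{0.025}) = 0.8, so δ = z_{0.025} + z_{0.20} = 1.960 + 0.842 = 2.802.
(The Φ(−δ − z_{α/2}) term is vanishingly small for δ > 0 and is dropped in the standard sample-size formula.)
δ = d·√n ⇒ n = (δ/d)² = (2.802 / 0.41)² = 46.69.
Rounding up, n = 47.

n = 47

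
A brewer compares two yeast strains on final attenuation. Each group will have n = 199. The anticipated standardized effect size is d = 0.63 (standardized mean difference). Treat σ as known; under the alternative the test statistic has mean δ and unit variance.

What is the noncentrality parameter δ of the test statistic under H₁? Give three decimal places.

The noncentrality parameter scales effect size by the design's sample-size factor: δ = d·√(n/2) = 0.63 × √(199/2) = 6.2842

δ ≈ 6.284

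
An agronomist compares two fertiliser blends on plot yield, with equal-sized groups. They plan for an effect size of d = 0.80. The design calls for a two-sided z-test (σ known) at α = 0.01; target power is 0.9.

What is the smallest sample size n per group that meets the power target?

Set Φ(δ − 2.576) = 0.9; then δ − 2.576 = Φ⁻¹(0.9) = 1.282, giving δ = 3.857.
(For δ > 0 the lower-tail rejection region contributes negligibly to power, so the one-term inversion is standard.)
δ = d·√(n/2) ⇒ n = 2(δ/d)² = 2 × (3.857 / 0.80)² = 46.50.
Round up to the next whole unit.

n = 47 per group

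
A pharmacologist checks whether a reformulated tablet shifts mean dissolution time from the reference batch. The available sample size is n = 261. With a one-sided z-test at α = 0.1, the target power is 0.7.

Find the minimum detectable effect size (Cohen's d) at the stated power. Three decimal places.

Need Φ(δ − 1.282) = 0.7, so δ = 1.282 + 0.524 = 1.806.
δ = d·√n ⇒ d = δ/√n = 1.806/√261 = 0.1118.

d ≈ 0.112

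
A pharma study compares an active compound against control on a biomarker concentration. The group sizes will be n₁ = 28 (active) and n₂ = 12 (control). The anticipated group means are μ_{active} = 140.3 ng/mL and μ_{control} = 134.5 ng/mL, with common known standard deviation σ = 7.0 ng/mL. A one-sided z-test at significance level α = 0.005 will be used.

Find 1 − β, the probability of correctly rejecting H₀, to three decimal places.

Power ≈ 0.431

Standardized effect: d = |μ_{active} − μ_{control}| / σ = |140.3 − 134.5| / 7.0 = 0.8286
Noncentrality parameter: δ = d / √(1/n₁ + 1/n₂) = 0.8286 / √(1/28 + 1/12) = 2.4014
One-sided α = 0.005 → critical value z_{0.005} = 2.576.
Power = P(Z > 2.576 − δ) = Φ(-0.174) = 0.4308.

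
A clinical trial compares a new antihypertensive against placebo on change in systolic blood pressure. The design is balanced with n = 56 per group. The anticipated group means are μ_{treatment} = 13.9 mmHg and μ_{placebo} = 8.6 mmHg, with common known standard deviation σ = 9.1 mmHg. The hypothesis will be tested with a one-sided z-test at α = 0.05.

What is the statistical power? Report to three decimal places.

Standardized effect: d = |μ_{treatment} − μ_{placebo}| / σ = |13.9 − 8.6| / 9.1 = 0.5824
Noncentrality parameter: δ = d·√(n/2) = 0.5824 × √(56/2) = 3.0819
One-sided α = 0.05 → critical value z_{0.05} = 1.645.
Power = Φ(δ − 1.645) = Φ(1.437) = 0.9246.

Power ≈ 0.925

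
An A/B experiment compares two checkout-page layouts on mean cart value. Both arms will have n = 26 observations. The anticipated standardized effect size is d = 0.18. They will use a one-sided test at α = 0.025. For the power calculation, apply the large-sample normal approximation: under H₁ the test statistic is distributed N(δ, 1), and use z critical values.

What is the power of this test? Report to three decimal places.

Power ≈ 0.095

Noncentrality parameter: δ = d·√(n/2) = 0.18 × √(26/2) = 0.6490
One-sided α = 0.025 → critical value z_{0.025} = 1.960.
Power = P(Z > 1.960 − δ) = Φ(-1.311) = 0.0949.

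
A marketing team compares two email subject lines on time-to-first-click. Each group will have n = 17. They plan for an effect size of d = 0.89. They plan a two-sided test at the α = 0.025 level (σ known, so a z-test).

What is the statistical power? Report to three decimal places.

Noncentrality parameter: δ = d·√(n/2) = 0.89 × √(17/2) = 2.5948
Two-sided α = 0.025 → critical value z_{0.0125} = 2.241.
Power = Φ(δ − 2.241) + Φ(−δ − 2.241) = Φ(0.353) + Φ(-4.836) = 0.6381 + 0.0000 = 0.6381.

Power ≈ 0.638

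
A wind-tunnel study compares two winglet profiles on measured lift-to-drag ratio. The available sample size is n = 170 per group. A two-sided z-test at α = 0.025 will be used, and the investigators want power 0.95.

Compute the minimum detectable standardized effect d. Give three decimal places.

Need Φ(δ − 2.241) = 0.95, so δ = 2.241 + 1.645 = 3.886.
(The second rejection-region term Φ(−δ − z_{α/2}) is negligible and dropped.)
δ = d·√(n/2) ⇒ d = δ/√(n/2) = 3.886/√(170/2) = 0.4215.

d ≈ 0.422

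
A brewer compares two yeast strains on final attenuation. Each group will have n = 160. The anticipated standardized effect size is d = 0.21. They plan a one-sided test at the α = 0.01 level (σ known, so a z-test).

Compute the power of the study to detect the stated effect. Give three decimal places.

Noncentrality parameter: δ = d·√(n/2) = 0.21 × √(160/2) = 1.8783
One-sided α = 0.01 → critical value z_{0.01} = 2.326.
Power = P(Z > 2.326 − δ) = Φ(-0.448) = 0.3271.

Power ≈ 0.327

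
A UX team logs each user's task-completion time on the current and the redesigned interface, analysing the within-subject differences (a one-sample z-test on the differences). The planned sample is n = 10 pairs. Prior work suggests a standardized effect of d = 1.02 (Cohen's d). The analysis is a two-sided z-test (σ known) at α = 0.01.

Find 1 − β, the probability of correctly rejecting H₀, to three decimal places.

Noncentrality parameter: δ = d·√n = 1.02 × √10 = 3.2255
Two-sided α = 0.01 → critical value z_{0.005} = 2.576.
Power = Φ(δ − 2.576) + Φ(−δ − 2.576) = Φ(0.650) + Φ(-5.801) = 0.7421 + 0.0000 = 0.7421.

Power ≈ 0.742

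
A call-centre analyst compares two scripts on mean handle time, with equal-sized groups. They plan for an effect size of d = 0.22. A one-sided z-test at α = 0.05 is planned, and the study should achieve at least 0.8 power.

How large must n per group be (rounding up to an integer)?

n = 256 per group

For power 0.8 need Φ(δ − z_{0.05}) = 0.8, so δ = z_{0.05} + z_{0.20} = 1.645 + 0.842 = 2.486.
δ = d·√(n/2) ⇒ n = 2(δ/d)² = 2 × (2.486 / 0.22)² = 255.48.
Round up to the next whole unit.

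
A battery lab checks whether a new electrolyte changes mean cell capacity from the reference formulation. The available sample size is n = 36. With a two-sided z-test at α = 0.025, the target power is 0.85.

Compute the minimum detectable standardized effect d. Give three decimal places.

d ≈ 0.546

Required noncentrality: δ = z_{0.0125} + z_{0.15} = 2.241 + 1.036 = 3.278.
(The second rejection-region term Φ(−δ − z_{α/2}) is negligible and dropped.)
δ = d·√n ⇒ d = δ/√n = 3.278/√36 = 0.5463.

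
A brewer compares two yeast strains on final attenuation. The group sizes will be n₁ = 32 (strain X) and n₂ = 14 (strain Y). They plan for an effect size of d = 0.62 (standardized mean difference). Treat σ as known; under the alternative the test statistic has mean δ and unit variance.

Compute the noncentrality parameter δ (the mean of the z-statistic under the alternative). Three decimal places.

δ ≈ 1.935

The noncentrality parameter scales effect size by the design's sample-size factor: δ = d / √(1/n₁ + 1/n₂) = 0.62 / √(1/32 + 1/14) = 1.9349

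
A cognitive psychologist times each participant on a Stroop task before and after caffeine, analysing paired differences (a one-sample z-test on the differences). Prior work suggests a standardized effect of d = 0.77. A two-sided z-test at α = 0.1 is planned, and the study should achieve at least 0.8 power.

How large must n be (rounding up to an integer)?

n = 11

Set Φ(δ − 1.645) = 0.8; then δ − 1.645 = Φ⁻¹(0.8) = 0.842, giving δ = 2.486.
(For δ > 0 the lower-tail rejection region contributes negligibly to power, so the one-term inversion is standard.)
δ = d·√n ⇒ n = (δ/d)² = (2.486 / 0.77)² = 10.43.
Round up to the next whole unit.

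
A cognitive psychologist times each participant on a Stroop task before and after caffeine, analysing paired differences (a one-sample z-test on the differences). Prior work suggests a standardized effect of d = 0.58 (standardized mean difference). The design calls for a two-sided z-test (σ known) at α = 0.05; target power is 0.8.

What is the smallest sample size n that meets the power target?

For power 0.8 need Φ(δ − z_{0.025}) = 0.8, so δ = z_{0.025} + z_{0.20} = 1.960 + 0.842 = 2.802.
(The Φ(−δ − z_{α/2}) term is vanishingly small for δ > 0 and is dropped in the standard sample-size formula.)
δ = d·√n ⇒ n = (δ/d)² = (2.802 / 0.58)² = 23.33.
Rounding up, n = 24.

n = 24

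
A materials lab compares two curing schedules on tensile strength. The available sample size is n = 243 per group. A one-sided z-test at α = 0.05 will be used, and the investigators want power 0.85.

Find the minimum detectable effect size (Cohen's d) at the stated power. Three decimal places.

Need Φ(δ − 1.645) = 0.85, so δ = 1.645 + 1.036 = 2.681.
δ = d·√(n/2) ⇒ d = δ/√(n/2) = 2.681/√(243/2) = 0.2433.

d ≈ 0.243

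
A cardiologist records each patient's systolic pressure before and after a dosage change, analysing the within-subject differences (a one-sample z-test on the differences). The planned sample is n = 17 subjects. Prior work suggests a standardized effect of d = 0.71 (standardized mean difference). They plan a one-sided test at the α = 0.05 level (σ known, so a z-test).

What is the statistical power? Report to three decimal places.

Power ≈ 0.900

Noncentrality parameter: λ = d·√n = 0.71 × √17 = 2.9274
One-sided α = 0.05 → critical value z_{0.05} = 1.645.
Power = P(Z > 1.645 − λ) = Φ(1.283) = 0.9002.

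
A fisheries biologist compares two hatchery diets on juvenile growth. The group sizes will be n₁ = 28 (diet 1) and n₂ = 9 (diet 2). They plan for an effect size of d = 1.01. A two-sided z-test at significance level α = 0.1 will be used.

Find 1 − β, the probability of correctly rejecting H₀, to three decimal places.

Noncentrality parameter: λ = d / √(1/n₁ + 1/n₂) = 1.01 / √(1/28 + 1/9) = 2.6359
Two-sided α = 0.1 → critical value z_{0.05} = 1.645.
Power = Φ(λ − 1.645) + Φ(−λ − 1.645) = Φ(0.991) + Φ(-4.281) = 0.8392 + 0.0000 = 0.8392.

Power ≈ 0.839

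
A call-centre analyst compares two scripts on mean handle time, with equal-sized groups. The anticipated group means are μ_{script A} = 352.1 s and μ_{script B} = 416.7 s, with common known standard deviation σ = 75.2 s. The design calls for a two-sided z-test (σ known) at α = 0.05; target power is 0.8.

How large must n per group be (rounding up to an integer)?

n = 22 per group

Standardized effect: d = |μ_{script A} − μ_{script B}| / σ = |352.1 − 416.7| / 75.2 = 0.8590
For power 0.8 need Φ(δ − z_{0.025}) = 0.8, so δ = z_{0.025} + z_{0.20} = 1.960 + 0.842 = 2.802.
(The Φ(−δ − z_{α/2}) term is vanishingly small for δ > 0 and is dropped in the standard sample-size formula.)
δ = d·√(n/2) ⇒ n = 2(δ/d)² = 2 × (2.802 / 0.8590)² = 21.27.
Round up to the next whole unit.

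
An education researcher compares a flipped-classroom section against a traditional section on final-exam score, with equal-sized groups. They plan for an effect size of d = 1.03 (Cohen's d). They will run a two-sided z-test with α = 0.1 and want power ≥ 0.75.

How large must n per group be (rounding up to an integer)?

n = 11 per group

For power 0.75 need Φ(δ − z_{0.05}) = 0.75, so δ = z_{0.05} + z_{0.25} = 1.645 + 0.674 = 2.319.
(Ignoring the negligible lower-tail rejection probability gives the usual closed-form inversion.)
δ = d·√(n/2) ⇒ n = 2(δ/d)² = 2 × (2.319 / 1.03)² = 10.14.
Rounding up, n = 11 per group.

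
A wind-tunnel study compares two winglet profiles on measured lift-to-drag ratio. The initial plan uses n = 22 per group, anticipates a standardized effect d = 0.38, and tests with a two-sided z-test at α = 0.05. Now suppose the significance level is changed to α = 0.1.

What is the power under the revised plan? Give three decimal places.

Power ≈ 0.352

δ = d·√(n/2) = 0.38 × √(22/2) = 1.2603 (unchanged). New critical value: z_{0.05} = 1.645.
Revised power = Φ(δ − 1.645) + Φ(−δ − 1.645) = Φ(-0.385) + Φ(-2.905) = 0.3503 + 0.0018 = 0.3521.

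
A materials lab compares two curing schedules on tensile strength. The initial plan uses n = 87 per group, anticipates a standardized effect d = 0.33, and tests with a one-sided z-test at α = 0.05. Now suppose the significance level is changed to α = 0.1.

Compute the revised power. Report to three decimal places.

Power ≈ 0.815

δ = d·√(n/2) = 0.33 × √(87/2) = 2.1765 (unchanged). New critical value: z_{0.1} = 1.282.
Revised power = Φ(δ − 1.282) = Φ(0.895) = 0.8146.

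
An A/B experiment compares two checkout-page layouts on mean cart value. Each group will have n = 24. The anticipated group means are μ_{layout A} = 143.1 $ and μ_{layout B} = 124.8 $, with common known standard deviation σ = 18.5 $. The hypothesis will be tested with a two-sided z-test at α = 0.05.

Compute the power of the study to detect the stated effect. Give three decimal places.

Power ≈ 0.929

Standardized effect: d = |μ_{layout A} − μ_{layout B}| / σ = |143.1 − 124.8| / 18.5 = 0.9892
Noncentrality parameter: δ = d·√(n/2) = 0.9892 × √(24/2) = 3.4267
Critical value for a two-sided test at α = 0.05: z_{α/2} = 1.960.
Power = Φ(δ − 1.960) + Φ(−δ − 1.960) = Φ(1.467) + Φ(-5.387) = 0.9288 + 0.0000 = 0.9288.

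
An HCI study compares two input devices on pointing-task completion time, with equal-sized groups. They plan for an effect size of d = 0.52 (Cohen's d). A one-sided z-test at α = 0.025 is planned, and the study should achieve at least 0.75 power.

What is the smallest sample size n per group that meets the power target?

For power 0.75 need Φ(δ − z_{0.025}) = 0.75, so δ = z_{0.025} + z_{0.25} = 1.960 + 0.674 = 2.634.
δ = d·√(n/2) ⇒ n = 2(δ/d)² = 2 × (2.634 / 0.52)² = 51.33.
Rounding up, n = 52 per group.

n = 52 per group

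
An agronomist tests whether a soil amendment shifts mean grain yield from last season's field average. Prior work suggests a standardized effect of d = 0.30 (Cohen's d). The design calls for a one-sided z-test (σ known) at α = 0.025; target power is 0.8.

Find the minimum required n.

Set Φ(δ − 1.960) = 0.8; then δ − 1.960 = Φ⁻¹(0.8) = 0.842, giving δ = 2.802.
δ = d·√n ⇒ n = (δ/d)² = (2.802 / 0.30)² = 87.21.
Rounding up, n = 88.

n = 88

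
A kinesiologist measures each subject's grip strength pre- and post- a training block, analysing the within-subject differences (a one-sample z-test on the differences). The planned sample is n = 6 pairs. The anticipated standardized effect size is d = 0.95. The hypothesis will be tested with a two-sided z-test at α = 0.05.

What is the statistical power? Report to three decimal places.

Power ≈ 0.643

Noncentrality parameter: δ = d·√n = 0.95 × √6 = 2.3270
Two-sided α = 0.05 → critical value z_{0.025} = 1.960.
Power = Φ(δ − 1.960) + Φ(−δ − 1.960) = Φ(0.367) + Φ(-4.287) = 0.6432 + 0.0000 = 0.6432.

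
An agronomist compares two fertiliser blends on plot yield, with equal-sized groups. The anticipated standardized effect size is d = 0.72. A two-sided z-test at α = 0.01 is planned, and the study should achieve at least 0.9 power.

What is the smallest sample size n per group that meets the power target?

n = 58 per group

Set Φ(δ − 2.576) = 0.9; then δ − 2.576 = Φ⁻¹(0.9) = 1.282, giving δ = 3.857.
(Ignoring the negligible lower-tail rejection probability gives the usual closed-form inversion.)
δ = d·√(n/2) ⇒ n = 2(δ/d)² = 2 × (3.857 / 0.72)² = 57.41.
Round up to the next whole unit.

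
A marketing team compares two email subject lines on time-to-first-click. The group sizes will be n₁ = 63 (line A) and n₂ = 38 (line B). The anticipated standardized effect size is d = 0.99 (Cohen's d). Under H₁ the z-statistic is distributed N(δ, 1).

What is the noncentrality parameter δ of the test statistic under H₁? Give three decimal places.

δ = d / √(1/n₁ + 1/n₂) = 0.99 / √(1/63 + 1/38) = 4.8199

δ ≈ 4.820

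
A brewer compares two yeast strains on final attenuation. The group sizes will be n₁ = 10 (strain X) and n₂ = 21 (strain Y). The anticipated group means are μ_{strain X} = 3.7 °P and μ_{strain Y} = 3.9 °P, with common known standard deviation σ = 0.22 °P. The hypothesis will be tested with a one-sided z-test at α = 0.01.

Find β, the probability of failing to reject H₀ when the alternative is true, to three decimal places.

Standardized effect: d = |μ_{strain X} − μ_{strain Y}| / σ = |3.7 − 3.9| / 0.22 = 0.9091
Noncentrality parameter: δ = d / √(1/n₁ + 1/n₂) = 0.9091 / √(1/10 + 1/21) = 2.3661
One-sided α = 0.01 → critical value z_{0.01} = 2.326.
Power = P(Z > 2.326 − δ) = Φ(0.040) = 0.5159.
Type II error: β = 1 − power = 1 − 0.5159 = 0.4841.

β ≈ 0.484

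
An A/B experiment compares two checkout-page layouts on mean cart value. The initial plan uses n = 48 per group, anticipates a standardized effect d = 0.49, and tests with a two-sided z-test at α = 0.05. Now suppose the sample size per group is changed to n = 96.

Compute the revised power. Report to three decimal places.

Power ≈ 0.924

With n = 96 per group: δ = d·√(n/2) = 0.49 × √(96/2) = 3.3948. Critical value z_{0.025} = 1.960.
Revised power = Φ(δ − 1.960) + Φ(−δ − 1.960) = Φ(1.435) + Φ(-5.355) = 0.9243 + 0.0000 = 0.9243.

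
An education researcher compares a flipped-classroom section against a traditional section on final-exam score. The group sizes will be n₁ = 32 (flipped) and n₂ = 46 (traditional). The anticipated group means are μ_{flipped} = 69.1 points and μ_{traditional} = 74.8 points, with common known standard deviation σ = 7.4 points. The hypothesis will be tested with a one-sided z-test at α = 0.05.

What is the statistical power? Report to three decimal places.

Standardized effect: d = |μ_{flipped} − μ_{traditional}| / σ = |69.1 − 74.8| / 7.4 = 0.7703
Noncentrality parameter: δ = d / √(1/n₁ + 1/n₂) = 0.7703 / √(1/32 + 1/46) = 3.3462
Critical value for a one-sided test at α = 0.05: z_α = 1.645.
Power = Φ(δ − 1.645) = Φ(1.701) = 0.9556.

Power ≈ 0.956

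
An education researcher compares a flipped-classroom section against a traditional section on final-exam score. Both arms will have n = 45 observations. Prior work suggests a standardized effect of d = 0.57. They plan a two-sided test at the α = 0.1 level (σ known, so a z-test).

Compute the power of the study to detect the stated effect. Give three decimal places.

Noncentrality parameter: δ = d·√(n/2) = 0.57 × √(45/2) = 2.7037
Critical value for a two-sided test at α = 0.1: z_{α/2} = 1.645.
Power = Φ(δ − 1.645) + Φ(−δ − 1.645) = Φ(1.059) + Φ(-4.349) = 0.8552 + 0.0000 = 0.8552.

Power ≈ 0.855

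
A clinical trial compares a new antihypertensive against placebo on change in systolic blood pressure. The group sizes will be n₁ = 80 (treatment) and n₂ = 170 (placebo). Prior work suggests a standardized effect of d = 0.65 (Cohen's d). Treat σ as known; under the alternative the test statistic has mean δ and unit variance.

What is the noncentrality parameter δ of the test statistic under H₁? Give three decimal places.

δ ≈ 4.794

δ = d / √(1/n₁ + 1/n₂) = 0.65 / √(1/80 + 1/170) = 4.7942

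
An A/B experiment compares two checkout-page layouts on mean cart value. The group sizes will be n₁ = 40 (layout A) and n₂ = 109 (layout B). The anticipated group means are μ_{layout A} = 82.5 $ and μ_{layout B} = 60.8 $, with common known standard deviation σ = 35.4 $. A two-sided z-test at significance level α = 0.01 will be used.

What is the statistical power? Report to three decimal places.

Standardized effect: d = |μ_{layout A} − μ_{layout B}| / σ = |82.5 − 60.8| / 35.4 = 0.6130
Noncentrality parameter: δ = d / √(1/n₁ + 1/n₂) = 0.6130 / √(1/40 + 1/109) = 3.3159
Two-sided α = 0.01 → critical value z_{0.005} = 2.576.
Power = Φ(δ − 2.576) + Φ(−δ − 2.576) = Φ(0.740) + Φ(-5.892) = 0.7704 + 0.0000 = 0.7704.

Power ≈ 0.770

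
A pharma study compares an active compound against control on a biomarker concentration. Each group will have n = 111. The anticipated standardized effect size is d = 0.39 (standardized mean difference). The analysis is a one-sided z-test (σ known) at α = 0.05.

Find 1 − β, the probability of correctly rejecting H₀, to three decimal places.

Power ≈ 0.896

Noncentrality parameter: δ = d·√(n/2) = 0.39 × √(111/2) = 2.9054
Critical value for a one-sided test at α = 0.05: z_α = 1.645.
Power = P(Z > 1.645 − δ) = Φ(1.261) = 0.8963.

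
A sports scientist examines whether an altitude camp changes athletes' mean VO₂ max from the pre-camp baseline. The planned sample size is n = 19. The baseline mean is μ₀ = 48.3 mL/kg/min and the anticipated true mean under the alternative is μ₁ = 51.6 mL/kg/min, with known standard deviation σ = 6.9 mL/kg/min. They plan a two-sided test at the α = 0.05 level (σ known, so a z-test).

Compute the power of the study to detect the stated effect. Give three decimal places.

Standardized effect: d = |μ₁ − μ₀| / σ = |51.6 − 48.3| / 6.9 = 0.4783
Noncentrality parameter: δ = d·√n = 0.4783 × √19 = 2.0847
Critical value for a two-sided test at α = 0.05: z_{α/2} = 1.960.
Power = Φ(δ − 1.960) + Φ(−δ − 1.960) = Φ(0.125) + Φ(-4.045) = 0.5496 + 0.0000 = 0.5497.

Power ≈ 0.550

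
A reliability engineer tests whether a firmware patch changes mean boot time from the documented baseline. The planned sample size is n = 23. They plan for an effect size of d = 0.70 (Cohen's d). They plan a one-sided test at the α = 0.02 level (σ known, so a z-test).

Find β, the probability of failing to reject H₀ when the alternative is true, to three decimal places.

β ≈ 0.096

Noncentrality parameter: δ = d·√n = 0.70 × √23 = 3.3571
One-sided α = 0.02 → critical value z_{0.02} = 2.054.
Power = Φ(δ − 2.054) = Φ(1.303) = 0.9038.
Type II error: β = 1 − power = 1 − 0.9038 = 0.0962.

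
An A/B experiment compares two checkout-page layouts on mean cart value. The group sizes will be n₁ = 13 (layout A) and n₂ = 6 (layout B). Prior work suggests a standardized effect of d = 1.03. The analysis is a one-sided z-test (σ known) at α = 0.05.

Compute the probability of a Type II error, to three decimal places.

Noncentrality parameter: δ = d / √(1/n₁ + 1/n₂) = 1.03 / √(1/13 + 1/6) = 2.0869
One-sided α = 0.05 → critical value z_{0.05} = 1.645.
Power = P(Z > 1.645 − δ) = Φ(0.442) = 0.6708.
Type II error: β = 1 − power = 1 − 0.6708 = 0.3292.

β ≈ 0.329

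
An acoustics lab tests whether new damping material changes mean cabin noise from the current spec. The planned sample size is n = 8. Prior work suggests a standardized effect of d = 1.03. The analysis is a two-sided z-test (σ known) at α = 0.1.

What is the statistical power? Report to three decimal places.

Power ≈ 0.898

Noncentrality parameter: δ = d·√n = 1.03 × √8 = 2.9133
Two-sided α = 0.1 → critical value z_{0.05} = 1.645.
Power = Φ(δ − 1.645) + Φ(−δ − 1.645) = Φ(1.268) + Φ(-4.558) = 0.8977 + 0.0000 = 0.8977.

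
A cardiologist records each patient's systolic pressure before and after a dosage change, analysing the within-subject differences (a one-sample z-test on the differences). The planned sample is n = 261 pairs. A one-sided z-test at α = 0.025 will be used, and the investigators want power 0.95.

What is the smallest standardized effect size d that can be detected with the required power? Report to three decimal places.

d ≈ 0.223

Need Φ(δ − 1.960) = 0.95, so δ = 1.960 + 1.645 = 3.605.
δ = d·√n ⇒ d = δ/√n = 3.605/√261 = 0.2231.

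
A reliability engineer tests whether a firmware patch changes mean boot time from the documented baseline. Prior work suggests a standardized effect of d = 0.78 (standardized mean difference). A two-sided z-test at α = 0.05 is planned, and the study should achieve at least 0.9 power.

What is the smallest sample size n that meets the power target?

n = 18

Set Φ(δ − 1.960) = 0.9; then δ − 1.960 = Φ⁻¹(0.9) = 1.282, giving δ = 3.242.
(For δ > 0 the lower-tail rejection region contributes negligibly to power, so the one-term inversion is standard.)
δ = d·√n ⇒ n = (δ/d)² = (3.242 / 0.78)² = 17.27.
Round up to the next whole unit.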